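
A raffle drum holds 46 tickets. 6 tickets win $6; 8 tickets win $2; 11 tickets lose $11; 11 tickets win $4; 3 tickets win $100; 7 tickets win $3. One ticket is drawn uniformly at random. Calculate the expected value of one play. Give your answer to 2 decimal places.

$6.43

E[payout] = (6/46)·6 + (8/46)·2 + (11/46)·(-11) + (11/46)·4 + (3/46)·100 + (7/46)·3 = 148/23
≈ $6.43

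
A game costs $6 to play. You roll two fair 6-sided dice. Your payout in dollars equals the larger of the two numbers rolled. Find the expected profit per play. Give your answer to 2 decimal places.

-$1.53

Distribution of the larger of the two numbers rolled: 1 w.p. 1/36, 2 w.p. 1/12, 3 w.p. 5/36, 4 w.p. 7/36, 5 w.p. 1/4, 6 w.p. 11/36
E[payout] = (1/36)·1 + (1/12)·2 + (5/36)·3 + (7/36)·4 + (1/4)·5 + (11/36)·6 = 161/36
Expected profit = 161/36 − 6 = -55/36 ≈ -$1.53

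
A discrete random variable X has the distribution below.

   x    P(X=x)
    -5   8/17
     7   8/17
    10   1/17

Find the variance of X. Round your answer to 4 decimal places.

E[X] = (8/17)·(-5) + (8/17)·7 + (1/17)·10 = 26/17
E[X²] = (8/17)·25 + (8/17)·49 + (1/17)·100 = 692/17
Var(X) = 692/17 − (26/17)² = 11088/289 ≈ 38.3668

38.3668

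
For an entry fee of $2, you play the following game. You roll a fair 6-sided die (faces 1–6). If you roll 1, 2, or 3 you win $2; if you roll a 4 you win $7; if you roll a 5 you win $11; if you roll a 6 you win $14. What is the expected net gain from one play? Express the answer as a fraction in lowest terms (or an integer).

E[payout] = (1/2)·2 + (1/6)·7 + (1/6)·11 + (1/6)·14 = 19/3
Expected profit = 19/3 − 2 = 13/3

13/3 dollars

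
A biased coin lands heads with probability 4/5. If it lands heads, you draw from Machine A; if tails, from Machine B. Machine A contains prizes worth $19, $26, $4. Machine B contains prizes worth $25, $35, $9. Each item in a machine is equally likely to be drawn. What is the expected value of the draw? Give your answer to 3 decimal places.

$17.667

E[X | Machine A] = (19 + 26 + 4)/3 = 49/3
E[X | Machine B] = (25 + 35 + 9)/3 = 23
E[X] = (4/5)·49/3 + (1/5)·23 = 53/3 ≈ 17.667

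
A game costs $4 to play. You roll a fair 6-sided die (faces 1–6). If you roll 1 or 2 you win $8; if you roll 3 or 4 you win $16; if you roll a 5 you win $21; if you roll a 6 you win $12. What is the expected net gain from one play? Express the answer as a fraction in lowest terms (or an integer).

E[payout] = (1/3)·8 + (1/6)·12 + (1/3)·16 + (1/6)·21 = 27/2
Expected profit = 27/2 − 4 = 19/2

19/2 dollars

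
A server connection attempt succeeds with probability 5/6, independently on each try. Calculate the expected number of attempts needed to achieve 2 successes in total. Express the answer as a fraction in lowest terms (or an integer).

By linearity (sum of 2 independent geometric waits), E[trials] = 2/p = 2/(5/6) = 12/5.

12/5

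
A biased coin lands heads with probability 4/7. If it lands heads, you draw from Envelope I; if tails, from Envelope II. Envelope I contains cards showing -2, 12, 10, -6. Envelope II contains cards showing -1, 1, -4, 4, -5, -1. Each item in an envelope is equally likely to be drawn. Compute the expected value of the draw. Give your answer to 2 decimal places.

E[X | Envelope I] = (-2 + 12 + 10 − 6)/4 = 7/2
E[X | Envelope II] = (-1 + 1 − 4 + 4 − 5 − 1)/6 = -1
E[X] = (4/7)·7/2 + (3/7)·(-1) = 11/7 ≈ 1.57

1.57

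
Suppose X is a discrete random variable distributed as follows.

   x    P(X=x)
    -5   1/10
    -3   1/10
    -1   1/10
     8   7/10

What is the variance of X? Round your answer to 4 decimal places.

26.2100

E[X] = (1/10)·(-5) + (1/10)·(-3) + (1/10)·(-1) + (7/10)·8 = 47/10
E[X²] = (1/10)·25 + (1/10)·9 + (1/10)·1 + (7/10)·64 = 483/10
Var(X) = 483/10 − (47/10)² = 2621/100 ≈ 26.2100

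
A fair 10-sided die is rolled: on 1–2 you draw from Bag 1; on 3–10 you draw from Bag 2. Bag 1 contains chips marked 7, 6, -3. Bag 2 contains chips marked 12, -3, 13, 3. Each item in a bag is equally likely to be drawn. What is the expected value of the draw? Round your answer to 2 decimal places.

E[X | Bag 1] = (7 + 6 − 3)/3 = 10/3
E[X | Bag 2] = (12 − 3 + 13 + 3)/4 = 25/4
E[X] = (1/5)·10/3 + (4/5)·25/4 = 17/3 ≈ 5.67

5.67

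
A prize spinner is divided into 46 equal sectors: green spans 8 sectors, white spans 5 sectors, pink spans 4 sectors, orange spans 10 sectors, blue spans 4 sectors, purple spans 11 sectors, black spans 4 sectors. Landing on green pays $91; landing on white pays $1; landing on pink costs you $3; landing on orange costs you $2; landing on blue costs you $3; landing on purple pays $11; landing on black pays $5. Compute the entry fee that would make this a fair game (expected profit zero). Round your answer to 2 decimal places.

E[payout] = (8/46)·91 + (5/46)·1 + (4/46)·(-3) + (10/46)·(-2) + (4/46)·(-3) + (11/46)·11 + (4/46)·5 = 415/23
Fair fee = E[payout] = 415/23 ≈ $18.04

$18.04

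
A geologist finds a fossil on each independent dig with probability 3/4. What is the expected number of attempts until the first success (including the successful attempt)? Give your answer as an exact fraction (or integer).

4/3

For a geometric distribution, E[trials] = 1/p = 1/(3/4) = 4/3.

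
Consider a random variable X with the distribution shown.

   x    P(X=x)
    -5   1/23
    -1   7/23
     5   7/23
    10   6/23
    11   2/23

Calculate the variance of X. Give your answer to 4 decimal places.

E[X] = (1/23)·(-5) + (7/23)·(-1) + (7/23)·5 + (6/23)·10 + (2/23)·11 = 105/23
E[X²] = (1/23)·25 + (7/23)·1 + (7/23)·25 + (6/23)·100 + (2/23)·121 = 1049/23
Var(X) = 1049/23 − (105/23)² = 13102/529 ≈ 24.7675

24.7675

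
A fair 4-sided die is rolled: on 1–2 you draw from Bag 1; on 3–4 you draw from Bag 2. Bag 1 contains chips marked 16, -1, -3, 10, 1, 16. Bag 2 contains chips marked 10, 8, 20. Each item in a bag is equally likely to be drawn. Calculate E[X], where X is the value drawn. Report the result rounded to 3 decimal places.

E[X | Bag 1] = (16 − 1 − 3 + 10 + 1 + 16)/6 = 13/2
E[X | Bag 2] = (10 + 8 + 20)/3 = 38/3
E[X] = (1/2)·13/2 + (1/2)·38/3 = 115/12 ≈ 9.583

9.583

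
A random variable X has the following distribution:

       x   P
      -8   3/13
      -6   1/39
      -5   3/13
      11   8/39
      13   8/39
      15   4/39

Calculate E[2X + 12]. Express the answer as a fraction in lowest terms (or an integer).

242/13

E[2x+12] = (3/13)·(-4) + (1/39)·0 + (3/13)·2 + (8/39)·34 + (8/39)·38 + (4/39)·42
     = 242/13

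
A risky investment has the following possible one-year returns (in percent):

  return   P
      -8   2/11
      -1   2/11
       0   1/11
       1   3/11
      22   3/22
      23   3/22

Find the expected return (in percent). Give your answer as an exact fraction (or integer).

105/22

E[X] = (2/11)·(-8) + (2/11)·(-1) + (1/11)·0 + (3/11)·1 + (3/22)·22 + (3/22)·23
     = 105/22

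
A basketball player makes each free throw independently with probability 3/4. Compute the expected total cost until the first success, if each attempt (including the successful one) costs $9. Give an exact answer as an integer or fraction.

E[#attempts] = 1/p = 4/3; E[cost] = 9·4/3 = 12.

$12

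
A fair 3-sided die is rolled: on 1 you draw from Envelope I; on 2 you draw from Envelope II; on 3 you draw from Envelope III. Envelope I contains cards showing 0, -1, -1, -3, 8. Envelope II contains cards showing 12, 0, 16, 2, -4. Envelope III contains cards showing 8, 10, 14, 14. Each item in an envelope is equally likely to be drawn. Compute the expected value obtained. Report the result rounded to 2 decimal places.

E[X | Envelope I] = (0 − 1 − 1 − 3 + 8)/5 = 3/5
E[X | Envelope II] = (12 + 0 + 16 + 2 − 4)/5 = 26/5
E[X | Envelope III] = (8 + 10 + 14 + 14)/4 = 23/2
E[X] = (1/3)·3/5 + (1/3)·26/5 + (1/3)·23/2 = 173/30 ≈ 5.77

5.77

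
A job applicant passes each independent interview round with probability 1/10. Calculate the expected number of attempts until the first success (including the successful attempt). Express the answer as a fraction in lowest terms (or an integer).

10

For a geometric distribution, E[trials] = 1/p = 1/(1/10) = 10.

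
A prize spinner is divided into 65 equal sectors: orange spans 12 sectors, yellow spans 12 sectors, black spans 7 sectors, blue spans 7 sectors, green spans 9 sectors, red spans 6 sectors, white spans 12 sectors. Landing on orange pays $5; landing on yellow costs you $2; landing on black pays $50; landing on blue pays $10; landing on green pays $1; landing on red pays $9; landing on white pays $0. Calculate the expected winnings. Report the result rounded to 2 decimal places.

$7.98

E[payout] = (12/65)·5 + (12/65)·(-2) + (7/65)·50 + (7/65)·10 + (9/65)·1 + (6/65)·9 + (12/65)·0 = 519/65
≈ $7.98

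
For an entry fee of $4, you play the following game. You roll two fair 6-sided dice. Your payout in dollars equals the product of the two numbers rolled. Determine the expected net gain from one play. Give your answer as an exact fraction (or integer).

Distribution of the product of the two numbers rolled: 1 w.p. 1/36, 2 w.p. 1/18, 3 w.p. 1/18, 4 w.p. 1/12, 5 w.p. 1/18, 6 w.p. 1/9, …
E[payout] = (1/36)·1 + (1/18)·2 + (1/18)·3 + (1/12)·4 + (1/18)·5 + (1/9)·6 + (1/18)·8 + (1/36)·9 + (1/18)·10 + (1/9)·12 + (1/18)·15 + (1/36)·16 + (1/18)·18 + (1/18)·20 + (1/18)·24 + (1/36)·25 + (1/18)·30 + (1/36)·36 = 49/4
Expected profit = 49/4 − 4 = 33/4

33/4 dollars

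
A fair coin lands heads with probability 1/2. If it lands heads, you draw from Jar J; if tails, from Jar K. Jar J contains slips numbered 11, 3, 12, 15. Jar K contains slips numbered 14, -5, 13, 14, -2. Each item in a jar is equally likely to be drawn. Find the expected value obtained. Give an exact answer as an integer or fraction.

E[X | Jar J] = (11 + 3 + 12 + 15)/4 = 41/4
E[X | Jar K] = (14 − 5 + 13 + 14 − 2)/5 = 34/5
E[X] = (1/2)·41/4 + (1/2)·34/5 = 341/40

341/40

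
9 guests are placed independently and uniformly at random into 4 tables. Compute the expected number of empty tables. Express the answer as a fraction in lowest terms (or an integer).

19683/65536

Let Xⱼ=1 if table j is empty. P(Xⱼ=1) = ((4-1)/4)^9 = 19683/262144.
By linearity, E[#empty] = 4·19683/262144 = 19683/65536.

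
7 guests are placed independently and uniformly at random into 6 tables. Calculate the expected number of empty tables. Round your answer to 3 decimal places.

Let Xⱼ=1 if table j is empty. P(Xⱼ=1) = ((6-1)/6)^7 = 78125/279936.
By linearity, E[#empty] = 6·78125/279936 = 78125/46656.
≈ 1.674

1.674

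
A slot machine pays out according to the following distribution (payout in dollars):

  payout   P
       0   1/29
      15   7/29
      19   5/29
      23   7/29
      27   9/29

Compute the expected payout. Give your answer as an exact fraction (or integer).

604/29 dollars

E[X] = (1/29)·0 + (7/29)·15 + (5/29)·19 + (7/29)·23 + (9/29)·27
     = 604/29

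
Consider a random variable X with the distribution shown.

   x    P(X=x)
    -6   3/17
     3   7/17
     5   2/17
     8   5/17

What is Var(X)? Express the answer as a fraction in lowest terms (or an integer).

E[X] = (3/17)·(-6) + (7/17)·3 + (2/17)·5 + (5/17)·8 = 53/17
E[X²] = (3/17)·36 + (7/17)·9 + (2/17)·25 + (5/17)·64 = 541/17
Var(X) = 541/17 − (53/17)² = 6388/289

6388/289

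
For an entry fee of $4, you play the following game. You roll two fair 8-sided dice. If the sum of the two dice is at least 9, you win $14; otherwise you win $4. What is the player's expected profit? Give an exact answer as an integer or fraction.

E[payout] = (7/16)·4 + (9/16)·14 = 77/8
Expected profit = 77/8 − 4 = 45/8

45/8 dollars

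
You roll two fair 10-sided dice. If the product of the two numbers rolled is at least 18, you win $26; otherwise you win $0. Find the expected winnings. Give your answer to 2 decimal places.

E[payout] = (19/50)·0 + (31/50)·26 = 403/25
≈ $16.12

$16.12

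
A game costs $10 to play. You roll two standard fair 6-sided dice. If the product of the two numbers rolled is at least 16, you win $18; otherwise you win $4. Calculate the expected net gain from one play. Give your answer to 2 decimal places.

E[payout] = (25/36)·4 + (11/36)·18 = 149/18
Expected profit = 149/18 − 10 = -31/18 ≈ -$1.72

-$1.72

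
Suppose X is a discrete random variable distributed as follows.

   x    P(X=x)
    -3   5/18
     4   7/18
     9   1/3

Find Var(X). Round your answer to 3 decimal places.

21.867

E[X] = (5/18)·(-3) + (7/18)·4 + (1/3)·9 = 67/18
E[X²] = (5/18)·9 + (7/18)·16 + (1/3)·81 = 643/18
Var(X) = 643/18 − (67/18)² = 7085/324 ≈ 21.867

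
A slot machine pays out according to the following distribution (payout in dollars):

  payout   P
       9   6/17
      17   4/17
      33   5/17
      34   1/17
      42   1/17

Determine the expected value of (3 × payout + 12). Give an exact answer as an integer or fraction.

E[3x+12] = (6/17)·39 + (4/17)·63 + (5/17)·111 + (1/17)·114 + (1/17)·138
     = 1293/17

1293/17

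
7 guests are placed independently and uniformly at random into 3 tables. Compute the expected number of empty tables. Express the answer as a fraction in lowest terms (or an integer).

128/729

Let Xⱼ=1 if table j is empty. P(Xⱼ=1) = ((3-1)/3)^7 = 128/2187.
By linearity, E[#empty] = 3·128/2187 = 128/729.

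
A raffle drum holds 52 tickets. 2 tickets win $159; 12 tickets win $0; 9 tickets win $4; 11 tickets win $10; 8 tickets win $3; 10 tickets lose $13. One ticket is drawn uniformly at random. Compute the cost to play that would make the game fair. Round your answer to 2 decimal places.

E[payout] = (2/52)·159 + (12/52)·0 + (9/52)·4 + (11/52)·10 + (8/52)·3 + (10/52)·(-13) = 179/26
Fair fee = E[payout] = 179/26 ≈ $6.88

$6.88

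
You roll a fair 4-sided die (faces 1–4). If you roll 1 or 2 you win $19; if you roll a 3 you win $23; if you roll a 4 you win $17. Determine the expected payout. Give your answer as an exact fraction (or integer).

E[payout] = (1/4)·17 + (1/2)·19 + (1/4)·23 = 39/2

39/2 dollars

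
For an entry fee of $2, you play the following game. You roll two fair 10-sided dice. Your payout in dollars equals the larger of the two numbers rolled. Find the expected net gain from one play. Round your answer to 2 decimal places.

Distribution of the larger of the two numbers rolled: 1 w.p. 1/100, 2 w.p. 3/100, 3 w.p. 1/20, 4 w.p. 7/100, 5 w.p. 9/100, 6 w.p. 11/100, …
E[payout] = (1/100)·1 + (3/100)·2 + (1/20)·3 + (7/100)·4 + (9/100)·5 + (11/100)·6 + (13/100)·7 + (3/20)·8 + (17/100)·9 + (19/100)·10 = 143/20
Expected profit = 143/20 − 2 = 103/20 ≈ $5.15

$5.15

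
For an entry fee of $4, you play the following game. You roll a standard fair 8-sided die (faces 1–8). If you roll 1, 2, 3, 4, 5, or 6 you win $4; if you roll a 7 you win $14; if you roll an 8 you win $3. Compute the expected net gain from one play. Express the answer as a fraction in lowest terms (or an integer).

9/8 dollars

E[payout] = (1/8)·3 + (3/4)·4 + (1/8)·14 = 41/8
Expected profit = 41/8 − 4 = 9/8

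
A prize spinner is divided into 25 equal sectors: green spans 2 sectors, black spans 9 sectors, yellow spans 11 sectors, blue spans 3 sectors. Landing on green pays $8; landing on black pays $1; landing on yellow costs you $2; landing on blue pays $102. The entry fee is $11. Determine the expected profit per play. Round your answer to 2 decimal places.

E[payout] = (2/25)·8 + (9/25)·1 + (11/25)·(-2) + (3/25)·102 = 309/25
Expected profit = 309/25 − 11 = 34/25 ≈ $1.36

$1.36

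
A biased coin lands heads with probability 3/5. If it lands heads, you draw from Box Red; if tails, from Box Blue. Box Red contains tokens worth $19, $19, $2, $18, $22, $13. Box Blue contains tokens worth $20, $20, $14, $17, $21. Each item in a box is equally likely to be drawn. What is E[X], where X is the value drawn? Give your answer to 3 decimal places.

E[X | Box Red] = (19 + 19 + 2 + 18 + 22 + 13)/6 = 31/2
E[X | Box Blue] = (20 + 20 + 14 + 17 + 21)/5 = 92/5
E[X] = (3/5)·31/2 + (2/5)·92/5 = 833/50 ≈ 16.660

$16.660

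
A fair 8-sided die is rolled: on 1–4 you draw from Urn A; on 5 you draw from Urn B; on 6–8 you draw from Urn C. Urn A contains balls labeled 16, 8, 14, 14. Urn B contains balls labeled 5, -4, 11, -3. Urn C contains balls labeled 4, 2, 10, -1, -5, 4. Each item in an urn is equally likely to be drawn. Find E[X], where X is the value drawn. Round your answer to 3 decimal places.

7.656

E[X | Urn A] = (16 + 8 + 14 + 14)/4 = 13
E[X | Urn B] = (5 − 4 + 11 − 3)/4 = 9/4
E[X | Urn C] = (4 + 2 + 10 − 1 − 5 + 4)/6 = 7/3
E[X] = (1/2)·13 + (1/8)·9/4 + (3/8)·7/3 = 245/32 ≈ 7.656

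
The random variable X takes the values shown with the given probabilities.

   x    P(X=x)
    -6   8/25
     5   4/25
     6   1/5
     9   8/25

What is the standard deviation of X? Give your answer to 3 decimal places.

E[X] = 74/25, E[X²] = 1216/25
Var(X) = E[X²] − (E[X])² = 1216/25 − 5476/625 = 24924/625
SD(X) = √(24924/625) ≈ 6.315

6.315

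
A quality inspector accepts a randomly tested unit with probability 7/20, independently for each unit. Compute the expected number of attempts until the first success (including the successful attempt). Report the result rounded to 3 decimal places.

For a geometric distribution, E[trials] = 1/p = 1/(7/20) = 20/7.
≈ 2.857

2.857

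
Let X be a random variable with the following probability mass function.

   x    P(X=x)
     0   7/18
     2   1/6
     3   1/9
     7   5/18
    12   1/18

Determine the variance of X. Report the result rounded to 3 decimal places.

E[X] = (7/18)·0 + (1/6)·2 + (1/9)·3 + (5/18)·7 + (1/18)·12 = 59/18
E[X²] = (7/18)·0 + (1/6)·4 + (1/9)·9 + (5/18)·49 + (1/18)·144 = 419/18
Var(X) = 419/18 − (59/18)² = 4061/324 ≈ 12.534

12.534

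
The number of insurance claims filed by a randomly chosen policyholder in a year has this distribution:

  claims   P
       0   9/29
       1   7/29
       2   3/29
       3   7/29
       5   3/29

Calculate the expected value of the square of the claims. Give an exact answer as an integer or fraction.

157/29

E[X²] = (9/29)·0 + (7/29)·1 + (3/29)·4 + (7/29)·9 + (3/29)·25
     = 157/29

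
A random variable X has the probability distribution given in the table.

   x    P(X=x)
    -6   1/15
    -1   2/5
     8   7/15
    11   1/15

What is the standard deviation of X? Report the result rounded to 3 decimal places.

5.224

E[X] = 11/3, E[X²] = 611/15
Var(X) = E[X²] − (E[X])² = 611/15 − 121/9 = 1228/45
SD(X) = √(1228/45) ≈ 5.224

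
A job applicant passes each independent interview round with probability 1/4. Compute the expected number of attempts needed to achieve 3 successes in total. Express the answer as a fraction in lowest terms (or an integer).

By linearity (sum of 3 independent geometric waits), E[trials] = 3/p = 3/(1/4) = 12.

12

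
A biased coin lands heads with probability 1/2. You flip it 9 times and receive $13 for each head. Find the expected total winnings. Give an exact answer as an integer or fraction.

117/2 dollars

E[#heads] = 9·1/2 = 9/2 (linearity over flips).
E[winnings] = 13·9/2 = 117/2.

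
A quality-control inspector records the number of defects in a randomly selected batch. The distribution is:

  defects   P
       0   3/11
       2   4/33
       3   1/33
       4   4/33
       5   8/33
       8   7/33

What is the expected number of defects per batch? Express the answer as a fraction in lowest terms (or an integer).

E[X] = (3/11)·0 + (4/33)·2 + (1/33)·3 + (4/33)·4 + (8/33)·5 + (7/33)·8
     = 41/11

41/11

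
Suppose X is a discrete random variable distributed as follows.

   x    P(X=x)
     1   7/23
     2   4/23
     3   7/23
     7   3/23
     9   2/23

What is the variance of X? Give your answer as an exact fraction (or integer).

E[X] = (7/23)·1 + (4/23)·2 + (7/23)·3 + (3/23)·7 + (2/23)·9 = 75/23
E[X²] = (7/23)·1 + (4/23)·4 + (7/23)·9 + (3/23)·49 + (2/23)·81 = 395/23
Var(X) = 395/23 − (75/23)² = 3460/529

3460/529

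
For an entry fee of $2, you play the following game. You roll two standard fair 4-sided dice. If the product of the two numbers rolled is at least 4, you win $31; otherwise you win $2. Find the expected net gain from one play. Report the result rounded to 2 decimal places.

E[payout] = (5/16)·2 + (11/16)·31 = 351/16
Expected profit = 351/16 − 2 = 319/16 ≈ $19.94

$19.94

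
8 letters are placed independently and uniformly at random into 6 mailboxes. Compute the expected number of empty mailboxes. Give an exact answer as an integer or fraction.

390625/279936

Let Xⱼ=1 if mailbox j is empty. P(Xⱼ=1) = ((6-1)/6)^8 = 390625/1679616.
By linearity, E[#empty] = 6·390625/1679616 = 390625/279936.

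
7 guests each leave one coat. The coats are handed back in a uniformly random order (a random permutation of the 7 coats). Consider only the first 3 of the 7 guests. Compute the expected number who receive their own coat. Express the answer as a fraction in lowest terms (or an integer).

Let Xᵢ = 1 if person i gets their own coat. For each i, P(Xᵢ=1) = 1/7.
By linearity of expectation, E[X₁+…+X_3] = 3·(1/7) = 3/7.

3/7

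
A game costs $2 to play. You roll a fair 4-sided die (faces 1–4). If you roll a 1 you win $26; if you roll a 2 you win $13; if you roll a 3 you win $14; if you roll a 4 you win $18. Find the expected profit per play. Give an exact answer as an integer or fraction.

E[payout] = (1/4)·13 + (1/4)·14 + (1/4)·18 + (1/4)·26 = 71/4
Expected profit = 71/4 − 2 = 63/4

63/4 dollars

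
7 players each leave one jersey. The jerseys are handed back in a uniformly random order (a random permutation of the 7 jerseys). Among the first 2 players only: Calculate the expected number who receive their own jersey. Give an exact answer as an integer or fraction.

Let Xᵢ = 1 if person i gets their own jersey. For each i, P(Xᵢ=1) = 1/7.
By linearity of expectation, E[X₁+…+X_2] = 2·(1/7) = 2/7.

2/7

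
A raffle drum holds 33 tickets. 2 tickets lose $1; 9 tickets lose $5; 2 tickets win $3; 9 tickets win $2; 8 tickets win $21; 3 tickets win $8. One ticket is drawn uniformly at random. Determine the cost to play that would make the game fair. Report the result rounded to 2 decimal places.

$5.12

E[payout] = (2/33)·(-1) + (9/33)·(-5) + (2/33)·3 + (9/33)·2 + (8/33)·21 + (3/33)·8 = 169/33
Fair fee = E[payout] = 169/33 ≈ $5.12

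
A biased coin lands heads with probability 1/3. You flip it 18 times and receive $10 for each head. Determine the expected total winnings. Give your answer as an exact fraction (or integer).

E[#heads] = 18·1/3 = 6 (linearity over flips).
E[winnings] = 10·6 = 60.

$60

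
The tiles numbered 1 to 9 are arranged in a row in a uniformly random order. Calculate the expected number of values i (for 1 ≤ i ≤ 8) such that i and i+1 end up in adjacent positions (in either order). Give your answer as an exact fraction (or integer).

For each i ∈ {1,…,8}, let Xᵢ = 1 if i and i+1 are adjacent. P(Xᵢ=1) = 2·(9−1)!/9! = 2/9.
By linearity, E[ΣXᵢ] = (8)·(2/9) = 16/9.

16/9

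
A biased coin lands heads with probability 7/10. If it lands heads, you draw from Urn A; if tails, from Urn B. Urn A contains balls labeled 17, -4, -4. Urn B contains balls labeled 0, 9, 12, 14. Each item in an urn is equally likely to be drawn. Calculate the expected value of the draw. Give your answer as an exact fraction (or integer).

E[X | Urn A] = (17 − 4 − 4)/3 = 3
E[X | Urn B] = (0 + 9 + 12 + 14)/4 = 35/4
E[X] = (7/10)·3 + (3/10)·35/4 = 189/40

189/40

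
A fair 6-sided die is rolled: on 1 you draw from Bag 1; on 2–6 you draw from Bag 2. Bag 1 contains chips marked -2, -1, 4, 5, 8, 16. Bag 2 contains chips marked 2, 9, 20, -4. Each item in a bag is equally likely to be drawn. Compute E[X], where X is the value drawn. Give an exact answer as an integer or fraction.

155/24

E[X | Bag 1] = (-2 − 1 + 4 + 5 + 8 + 16)/6 = 5
E[X | Bag 2] = (2 + 9 + 20 − 4)/4 = 27/4
E[X] = (1/6)·5 + (5/6)·27/4 = 155/24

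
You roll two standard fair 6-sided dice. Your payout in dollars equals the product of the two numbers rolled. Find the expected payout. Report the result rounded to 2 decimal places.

$12.25

Distribution of the product of the two numbers rolled: 1 w.p. 1/36, 2 w.p. 1/18, 3 w.p. 1/18, 4 w.p. 1/12, 5 w.p. 1/18, 6 w.p. 1/9, …
E[payout] = (1/36)·1 + (1/18)·2 + (1/18)·3 + (1/12)·4 + (1/18)·5 + (1/9)·6 + (1/18)·8 + (1/36)·9 + (1/18)·10 + (1/9)·12 + (1/18)·15 + (1/36)·16 + (1/18)·18 + (1/18)·20 + (1/18)·24 + (1/36)·25 + (1/18)·30 + (1/36)·36 = 49/4
≈ $12.25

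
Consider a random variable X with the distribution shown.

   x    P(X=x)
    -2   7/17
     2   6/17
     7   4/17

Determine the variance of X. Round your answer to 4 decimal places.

E[X] = (7/17)·(-2) + (6/17)·2 + (4/17)·7 = 26/17
E[X²] = (7/17)·4 + (6/17)·4 + (4/17)·49 = 248/17
Var(X) = 248/17 − (26/17)² = 3540/289 ≈ 12.2491

12.2491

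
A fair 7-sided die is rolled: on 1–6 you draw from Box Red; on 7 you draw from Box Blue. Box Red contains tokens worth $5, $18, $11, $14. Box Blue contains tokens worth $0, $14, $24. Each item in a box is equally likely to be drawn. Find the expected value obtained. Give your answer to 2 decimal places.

$12.10

E[X | Box Red] = (5 + 18 + 11 + 14)/4 = 12
E[X | Box Blue] = (0 + 14 + 24)/3 = 38/3
E[X] = (6/7)·12 + (1/7)·38/3 = 254/21 ≈ 12.10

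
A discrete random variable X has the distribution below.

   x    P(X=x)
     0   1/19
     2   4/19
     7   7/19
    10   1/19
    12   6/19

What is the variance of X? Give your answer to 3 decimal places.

16.111

E[X] = (1/19)·0 + (4/19)·2 + (7/19)·7 + (1/19)·10 + (6/19)·12 = 139/19
E[X²] = (1/19)·0 + (4/19)·4 + (7/19)·49 + (1/19)·100 + (6/19)·144 = 1323/19
Var(X) = 1323/19 − (139/19)² = 5816/361 ≈ 16.111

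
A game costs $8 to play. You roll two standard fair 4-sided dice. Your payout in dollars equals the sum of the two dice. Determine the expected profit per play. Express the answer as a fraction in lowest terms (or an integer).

-$3

Distribution of the sum of the two dice: 2 w.p. 1/16, 3 w.p. 1/8, 4 w.p. 3/16, 5 w.p. 1/4, 6 w.p. 3/16, 7 w.p. 1/8, …
E[payout] = (1/16)·2 + (1/8)·3 + (3/16)·4 + (1/4)·5 + (3/16)·6 + (1/8)·7 + (1/16)·8 = 5
Expected profit = 5 − 8 = -3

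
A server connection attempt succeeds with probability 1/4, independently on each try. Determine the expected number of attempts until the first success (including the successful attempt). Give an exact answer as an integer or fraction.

For a geometric distribution, E[trials] = 1/p = 1/(1/4) = 4.

4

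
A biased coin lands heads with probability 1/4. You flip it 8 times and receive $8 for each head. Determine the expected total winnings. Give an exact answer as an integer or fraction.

$16

E[#heads] = 8·1/4 = 2 (linearity over flips).
E[winnings] = 8·2 = 16.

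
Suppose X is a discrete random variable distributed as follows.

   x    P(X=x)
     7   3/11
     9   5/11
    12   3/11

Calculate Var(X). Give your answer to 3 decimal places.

E[X] = (3/11)·7 + (5/11)·9 + (3/11)·12 = 102/11
E[X²] = (3/11)·49 + (5/11)·81 + (3/11)·144 = 984/11
Var(X) = 984/11 − (102/11)² = 420/121 ≈ 3.471

3.471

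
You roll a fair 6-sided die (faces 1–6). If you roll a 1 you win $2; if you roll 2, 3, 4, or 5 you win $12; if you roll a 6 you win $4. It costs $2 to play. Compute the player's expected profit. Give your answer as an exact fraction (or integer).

$7

E[payout] = (1/6)·2 + (1/6)·4 + (2/3)·12 = 9
Expected profit = 9 − 2 = 7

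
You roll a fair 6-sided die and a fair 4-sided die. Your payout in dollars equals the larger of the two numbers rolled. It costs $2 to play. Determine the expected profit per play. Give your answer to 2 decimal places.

Distribution of the larger of the two numbers rolled: 1 w.p. 1/24, 2 w.p. 1/8, 3 w.p. 5/24, 4 w.p. 7/24, 5 w.p. 1/6, 6 w.p. 1/6
E[payout] = (1/24)·1 + (1/8)·2 + (5/24)·3 + (7/24)·4 + (1/6)·5 + (1/6)·6 = 47/12
Expected profit = 47/12 − 2 = 23/12 ≈ $1.92

$1.92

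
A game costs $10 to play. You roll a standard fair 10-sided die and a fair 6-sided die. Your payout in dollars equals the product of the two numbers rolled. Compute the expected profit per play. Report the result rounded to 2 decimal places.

Distribution of the product of the two numbers rolled: 1 w.p. 1/60, 2 w.p. 1/30, 3 w.p. 1/30, 4 w.p. 1/20, 5 w.p. 1/30, 6 w.p. 1/15, …
E[payout] = (1/60)·1 + (1/30)·2 + (1/30)·3 + (1/20)·4 + (1/30)·5 + (1/15)·6 + (1/60)·7 + (1/20)·8 + (1/30)·9 + (1/20)·10 + (1/15)·12 + (1/60)·14 + (1/30)·15 + (1/30)·16 + (1/20)·18 + (1/20)·20 + (1/60)·21 + (1/20)·24 + (1/60)·25 + (1/60)·27 + (1/60)·28 + (1/20)·30 + (1/60)·32 + (1/60)·35 + (1/30)·36 + (1/30)·40 + (1/60)·42 + (1/60)·45 + (1/60)·48 + (1/60)·50 + (1/60)·54 + (1/60)·60 = 77/4
Expected profit = 77/4 − 10 = 37/4 ≈ $9.25

$9.25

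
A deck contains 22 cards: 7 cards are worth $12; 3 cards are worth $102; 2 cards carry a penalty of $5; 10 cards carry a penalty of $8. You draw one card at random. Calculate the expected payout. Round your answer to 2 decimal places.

E[payout] = (7/22)·12 + (3/22)·102 + (2/22)·(-5) + (10/22)·(-8) = 150/11
≈ $13.64

$13.64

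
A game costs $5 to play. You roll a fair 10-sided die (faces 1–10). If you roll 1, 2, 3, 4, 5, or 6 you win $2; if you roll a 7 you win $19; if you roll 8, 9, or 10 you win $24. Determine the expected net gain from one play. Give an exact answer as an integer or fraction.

53/10 dollars

E[payout] = (3/5)·2 + (1/10)·19 + (3/10)·24 = 103/10
Expected profit = 103/10 − 5 = 53/10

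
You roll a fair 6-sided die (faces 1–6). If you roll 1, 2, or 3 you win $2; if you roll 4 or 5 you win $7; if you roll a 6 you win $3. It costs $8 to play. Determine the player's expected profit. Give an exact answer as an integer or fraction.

-25/6 dollars

E[payout] = (1/2)·2 + (1/6)·3 + (1/3)·7 = 23/6
Expected profit = 23/6 − 8 = -25/6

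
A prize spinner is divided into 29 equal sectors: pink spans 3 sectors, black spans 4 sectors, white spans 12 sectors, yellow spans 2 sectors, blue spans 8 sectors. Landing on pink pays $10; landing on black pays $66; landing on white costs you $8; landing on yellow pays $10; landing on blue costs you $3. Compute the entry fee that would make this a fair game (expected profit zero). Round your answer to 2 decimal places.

E[payout] = (3/29)·10 + (4/29)·66 + (12/29)·(-8) + (2/29)·10 + (8/29)·(-3) = 194/29
Fair fee = E[payout] = 194/29 ≈ $6.69

$6.69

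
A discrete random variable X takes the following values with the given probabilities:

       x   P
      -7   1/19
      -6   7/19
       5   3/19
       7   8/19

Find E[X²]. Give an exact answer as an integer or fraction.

768/19

E[X²] = (1/19)·49 + (7/19)·36 + (3/19)·25 + (8/19)·49
     = 768/19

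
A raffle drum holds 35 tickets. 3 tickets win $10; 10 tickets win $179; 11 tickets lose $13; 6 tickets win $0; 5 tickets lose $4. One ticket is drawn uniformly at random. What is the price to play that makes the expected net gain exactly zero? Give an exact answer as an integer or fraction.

1657/35 dollars

E[payout] = (3/35)·10 + (10/35)·179 + (11/35)·(-13) + (6/35)·0 + (5/35)·(-4) = 1657/35
Fair fee = E[payout] = 1657/35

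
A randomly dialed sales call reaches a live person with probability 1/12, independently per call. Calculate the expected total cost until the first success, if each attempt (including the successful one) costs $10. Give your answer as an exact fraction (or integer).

$120

E[#attempts] = 1/p = 12; E[cost] = 10·12 = 120.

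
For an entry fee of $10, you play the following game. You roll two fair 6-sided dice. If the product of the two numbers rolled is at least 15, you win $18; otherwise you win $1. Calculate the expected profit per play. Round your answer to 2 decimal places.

-$2.86

E[payout] = (23/36)·1 + (13/36)·18 = 257/36
Expected profit = 257/36 − 10 = -103/36 ≈ -$2.86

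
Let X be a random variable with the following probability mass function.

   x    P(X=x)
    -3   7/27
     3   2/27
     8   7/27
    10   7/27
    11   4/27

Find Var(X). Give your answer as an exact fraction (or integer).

22226/729

E[X] = (7/27)·(-3) + (2/27)·3 + (7/27)·8 + (7/27)·10 + (4/27)·11 = 155/27
E[X²] = (7/27)·9 + (2/27)·9 + (7/27)·64 + (7/27)·100 + (4/27)·121 = 571/9
Var(X) = 571/9 − (155/27)² = 22226/729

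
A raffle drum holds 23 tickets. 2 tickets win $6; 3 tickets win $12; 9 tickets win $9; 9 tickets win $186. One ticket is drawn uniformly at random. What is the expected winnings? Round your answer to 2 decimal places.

E[payout] = (2/23)·6 + (3/23)·12 + (9/23)·9 + (9/23)·186 = 1803/23
≈ $78.39

$78.39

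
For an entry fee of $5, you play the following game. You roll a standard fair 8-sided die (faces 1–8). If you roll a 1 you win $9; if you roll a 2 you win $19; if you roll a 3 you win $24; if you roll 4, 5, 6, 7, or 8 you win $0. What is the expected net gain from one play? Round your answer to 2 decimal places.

E[payout] = (5/8)·0 + (1/8)·9 + (1/8)·19 + (1/8)·24 = 13/2
Expected profit = 13/2 − 5 = 3/2 ≈ $1.50

$1.50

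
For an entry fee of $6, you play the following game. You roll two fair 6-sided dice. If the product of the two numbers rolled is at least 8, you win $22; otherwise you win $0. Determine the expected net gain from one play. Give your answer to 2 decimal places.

E[payout] = (7/18)·0 + (11/18)·22 = 121/9
Expected profit = 121/9 − 6 = 67/9 ≈ $7.44

$7.44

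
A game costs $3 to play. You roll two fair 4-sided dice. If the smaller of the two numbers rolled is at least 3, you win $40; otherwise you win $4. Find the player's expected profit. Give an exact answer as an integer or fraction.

$10

E[payout] = (3/4)·4 + (1/4)·40 = 13
Expected profit = 13 − 3 = 10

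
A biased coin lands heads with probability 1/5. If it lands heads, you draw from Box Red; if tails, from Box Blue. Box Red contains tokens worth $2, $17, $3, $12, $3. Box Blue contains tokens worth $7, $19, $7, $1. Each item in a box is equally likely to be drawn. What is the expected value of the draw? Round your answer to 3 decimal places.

$8.280

E[X | Box Red] = (2 + 17 + 3 + 12 + 3)/5 = 37/5
E[X | Box Blue] = (7 + 19 + 7 + 1)/4 = 17/2
E[X] = (1/5)·37/5 + (4/5)·17/2 = 207/25 ≈ 8.280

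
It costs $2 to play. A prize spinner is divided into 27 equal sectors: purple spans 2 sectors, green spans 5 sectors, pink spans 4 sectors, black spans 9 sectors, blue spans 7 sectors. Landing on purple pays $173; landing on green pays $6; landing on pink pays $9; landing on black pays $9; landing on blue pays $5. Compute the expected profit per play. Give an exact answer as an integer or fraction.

E[payout] = (2/27)·173 + (5/27)·6 + (4/27)·9 + (9/27)·9 + (7/27)·5 = 176/9
Expected profit = 176/9 − 2 = 158/9

158/9 dollars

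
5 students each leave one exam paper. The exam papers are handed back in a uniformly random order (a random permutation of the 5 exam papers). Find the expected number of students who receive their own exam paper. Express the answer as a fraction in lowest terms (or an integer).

Let Xᵢ = 1 if person i gets their own exam paper. For each i, P(Xᵢ=1) = 1/5.
By linearity of expectation, E[X₁+…+X_5] = 5·(1/5) = 1.

1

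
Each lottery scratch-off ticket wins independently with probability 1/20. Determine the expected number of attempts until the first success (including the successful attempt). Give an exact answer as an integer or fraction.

For a geometric distribution, E[trials] = 1/p = 1/(1/20) = 20.

20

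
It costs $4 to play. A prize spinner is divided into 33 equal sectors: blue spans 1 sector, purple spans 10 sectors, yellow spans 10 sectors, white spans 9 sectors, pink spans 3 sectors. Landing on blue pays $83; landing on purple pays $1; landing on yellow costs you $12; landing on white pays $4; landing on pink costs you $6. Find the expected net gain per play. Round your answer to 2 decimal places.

-$4.27

E[payout] = (1/33)·83 + (10/33)·1 + (10/33)·(-12) + (9/33)·4 + (3/33)·(-6) = -3/11
Expected profit = -3/11 − 4 = -47/11 ≈ -$4.27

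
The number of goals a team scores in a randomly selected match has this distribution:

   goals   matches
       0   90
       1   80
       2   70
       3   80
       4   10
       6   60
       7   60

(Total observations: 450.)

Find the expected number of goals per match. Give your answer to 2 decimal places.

2.84

Total = 450, so P(goals=0) = 90/450, etc.
E[X] = (1/5)·0 + (8/45)·1 + (7/45)·2 + (8/45)·3 + (1/45)·4 + (2/15)·6 + (2/15)·7
     = 128/45 ≈ 2.84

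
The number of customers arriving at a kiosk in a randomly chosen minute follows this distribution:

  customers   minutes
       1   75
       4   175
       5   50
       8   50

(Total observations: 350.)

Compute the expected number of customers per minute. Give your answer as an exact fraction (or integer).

Total = 350, so P(customers=1) = 75/350, etc.
E[X] = (3/14)·1 + (1/2)·4 + (1/7)·5 + (1/7)·8
     = 57/14

57/14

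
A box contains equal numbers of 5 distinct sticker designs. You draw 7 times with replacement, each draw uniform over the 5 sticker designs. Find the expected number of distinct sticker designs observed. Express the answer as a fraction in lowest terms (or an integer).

Let Xⱼ=1 if type j appears at least once. P(Xⱼ=1) = 1 − ((5−1)/5)^7 = 61741/78125.
E[#distinct] = 5·61741/78125 = 61741/15625.

61741/15625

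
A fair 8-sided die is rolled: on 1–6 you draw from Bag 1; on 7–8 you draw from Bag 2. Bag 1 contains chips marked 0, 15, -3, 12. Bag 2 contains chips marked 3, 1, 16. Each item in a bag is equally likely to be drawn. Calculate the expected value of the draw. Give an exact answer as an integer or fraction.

E[X | Bag 1] = (0 + 15 − 3 + 12)/4 = 6
E[X | Bag 2] = (3 + 1 + 16)/3 = 20/3
E[X] = (3/4)·6 + (1/4)·20/3 = 37/6

37/6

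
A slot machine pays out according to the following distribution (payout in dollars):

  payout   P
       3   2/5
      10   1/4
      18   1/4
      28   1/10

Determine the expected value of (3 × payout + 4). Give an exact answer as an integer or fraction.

E[3x+4] = (2/5)·13 + (1/4)·34 + (1/4)·58 + (1/10)·88
     = 37

37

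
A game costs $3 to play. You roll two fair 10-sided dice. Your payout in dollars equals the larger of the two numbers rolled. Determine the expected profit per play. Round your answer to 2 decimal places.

$4.15

Distribution of the larger of the two numbers rolled: 1 w.p. 1/100, 2 w.p. 3/100, 3 w.p. 1/20, 4 w.p. 7/100, 5 w.p. 9/100, 6 w.p. 11/100, …
E[payout] = (1/100)·1 + (3/100)·2 + (1/20)·3 + (7/100)·4 + (9/100)·5 + (11/100)·6 + (13/100)·7 + (3/20)·8 + (17/100)·9 + (19/100)·10 = 143/20
Expected profit = 143/20 − 3 = 83/20 ≈ $4.15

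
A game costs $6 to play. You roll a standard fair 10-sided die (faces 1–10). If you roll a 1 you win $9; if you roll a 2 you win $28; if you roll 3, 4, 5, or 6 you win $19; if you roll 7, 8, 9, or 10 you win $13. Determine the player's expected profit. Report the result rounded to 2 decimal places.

$10.50

E[payout] = (1/10)·9 + (2/5)·13 + (2/5)·19 + (1/10)·28 = 33/2
Expected profit = 33/2 − 6 = 21/2 ≈ $10.50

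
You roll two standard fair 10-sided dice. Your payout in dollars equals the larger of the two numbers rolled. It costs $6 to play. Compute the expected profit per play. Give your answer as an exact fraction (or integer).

Distribution of the larger of the two numbers rolled: 1 w.p. 1/100, 2 w.p. 3/100, 3 w.p. 1/20, 4 w.p. 7/100, 5 w.p. 9/100, 6 w.p. 11/100, …
E[payout] = (1/100)·1 + (3/100)·2 + (1/20)·3 + (7/100)·4 + (9/100)·5 + (11/100)·6 + (13/100)·7 + (3/20)·8 + (17/100)·9 + (19/100)·10 = 143/20
Expected profit = 143/20 − 6 = 23/20

23/20 dollars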